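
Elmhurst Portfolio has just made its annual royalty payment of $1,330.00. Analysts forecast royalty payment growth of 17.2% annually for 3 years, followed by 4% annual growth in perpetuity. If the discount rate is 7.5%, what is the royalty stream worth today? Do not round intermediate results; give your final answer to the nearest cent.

$55966.66

D_1 = 1558.76000
D_2 = 1826.86672
D_3 = 2141.08780
Terminal value at year 3: TV = D_3×(1+g_2)/(r−g_2) = 2226.73131/0.035 = 63620.89450
P_0 = D_1/(1+r)^1 + D_2/(1+r)^2 + D_3/(1+r)^3 + TV/(1+r)^3
    = 1450.00930 + 1580.84735 + 1723.49125 + 51212.31147 = 55966.65938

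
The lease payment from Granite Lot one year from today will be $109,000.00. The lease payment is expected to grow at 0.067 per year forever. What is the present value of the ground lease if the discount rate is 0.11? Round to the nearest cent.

$2534883.72

Growing perpetuity: P = D₁ / (r − g) = $109,000.0000 / (0.11 − 0.067) = $2,534,883.72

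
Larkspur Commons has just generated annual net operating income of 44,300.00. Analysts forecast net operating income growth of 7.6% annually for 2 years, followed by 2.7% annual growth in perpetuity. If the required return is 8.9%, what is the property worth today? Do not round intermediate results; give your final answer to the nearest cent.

D_1 = 47666.80000
D_2 = 51289.47680
Terminal value at year 2: TV = D_2×(1+g_2)/(r−g_2) = 52674.29267/0.062 = 849585.36570
P_0 = D_1/(1+r)^1 + D_2/(1+r)^2 + TV/(1+r)^2
    = 43771.16621 + 43248.64540 + 716392.88427 = 803412.69587

803412.70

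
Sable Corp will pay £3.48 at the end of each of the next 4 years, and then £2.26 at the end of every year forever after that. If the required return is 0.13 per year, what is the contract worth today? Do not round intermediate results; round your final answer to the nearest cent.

PV of 4-year annuity: £3.48 × [1 − (1+0.13)^−4] / 0.13 = 10.35116
Perpetuity value at year 4: £2.26 / 0.13 = 17.38462
PV of perpetuity: 17.38462 / (1+0.13)^4 = 10.66231
Total PV = 10.35116 + 10.66231 = 21.01347

£21.01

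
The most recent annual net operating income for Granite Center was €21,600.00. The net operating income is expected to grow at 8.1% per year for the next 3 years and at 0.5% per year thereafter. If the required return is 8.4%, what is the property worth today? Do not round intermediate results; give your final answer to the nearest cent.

D_1 = 23349.60000
D_2 = 25240.91760
D_3 = 27285.43193
Terminal value at year 3: TV = D_3×(1+g_2)/(r−g_2) = 27421.85909/0.079 = 347112.14032
P_0 = D_1/(1+r)^1 + D_2/(1+r)^2 + D_3/(1+r)^3 + TV/(1+r)^3
    = 21540.22140 + 21480.60824 + 21421.16007 + 272509.69450 = 336951.68422

€336951.68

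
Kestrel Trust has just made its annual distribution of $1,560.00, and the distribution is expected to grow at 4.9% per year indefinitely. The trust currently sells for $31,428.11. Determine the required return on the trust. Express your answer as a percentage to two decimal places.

10.11%

D₁ = $1,560.00 × 1.049 = $1,636.4400
P = D₁/(r − g) ⇒ r = D₁/P + g = $1,636.4400/$31,428.11 + 0.049 = 0.052069 + 0.049 = 0.101069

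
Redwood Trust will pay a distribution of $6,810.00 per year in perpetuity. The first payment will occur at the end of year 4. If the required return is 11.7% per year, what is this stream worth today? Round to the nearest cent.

Value at end of year 3: C / r = $6,810.00 / 0.117 = $58,205.1282
Discount to today: PV = $58,205.1282 / (1 + 0.117)^3 = $58,205.1282 / 1.393669 = $41,763.97

$41763.97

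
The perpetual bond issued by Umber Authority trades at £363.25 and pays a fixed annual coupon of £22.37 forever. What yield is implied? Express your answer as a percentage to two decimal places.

P = C/r ⇒ r = C/P = £22.37/£363.25 = 0.061583

6.16%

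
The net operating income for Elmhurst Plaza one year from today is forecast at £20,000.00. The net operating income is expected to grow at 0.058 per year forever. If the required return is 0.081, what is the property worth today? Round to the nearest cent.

£869565.22

Growing perpetuity: P = D₁ / (r − g) = £20,000.0000 / (0.081 − 0.058) = £869,565.22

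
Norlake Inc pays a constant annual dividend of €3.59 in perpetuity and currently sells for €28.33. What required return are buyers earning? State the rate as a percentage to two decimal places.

12.67%

P = C/r ⇒ r = C/P = €3.59/€28.33 = 0.126721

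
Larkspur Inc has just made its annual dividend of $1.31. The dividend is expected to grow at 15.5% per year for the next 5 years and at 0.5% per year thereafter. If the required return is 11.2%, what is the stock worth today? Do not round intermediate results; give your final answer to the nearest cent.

$22.22

D_1 = 1.51305
D_2 = 1.74757
D_3 = 2.01845
D_4 = 2.33131
D_5 = 2.69266
Terminal value at year 5: TV = D_5×(1+g_2)/(r−g_2) = 2.70612/0.107 = 25.29085
P_0 = D_1/(1+r)^1 + D_2/(1+r)^2 + D_3/(1+r)^3 + D_4/(1+r)^4 + D_5/(1+r)^5 + TV/(1+r)^5
    = 1.36066 + 1.41327 + 1.46792 + 1.52468 + 1.58364 + 14.87440 = 22.22458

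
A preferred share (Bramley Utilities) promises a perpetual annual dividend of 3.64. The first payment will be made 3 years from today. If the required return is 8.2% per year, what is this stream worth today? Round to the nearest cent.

37.92

Value at end of year 2: C / r = 3.64 / 0.082 = 44.3902
Discount to today: PV = 44.3902 / (1 + 0.082)^2 = 44.3902 / 1.170724 = 37.92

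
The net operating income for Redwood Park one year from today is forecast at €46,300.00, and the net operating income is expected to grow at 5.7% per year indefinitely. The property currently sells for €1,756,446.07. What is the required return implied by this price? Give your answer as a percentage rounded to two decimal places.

P = D₁/(r − g) ⇒ r = D₁/P + g = €46,300.0000/€1,756,446.07 + 0.057 = 0.026360 + 0.057 = 0.083360

8.34%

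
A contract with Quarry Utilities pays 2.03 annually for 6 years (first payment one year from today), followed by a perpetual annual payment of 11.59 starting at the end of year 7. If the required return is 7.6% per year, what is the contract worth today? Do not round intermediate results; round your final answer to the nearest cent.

107.76

PV of 6-year annuity: 2.03 × [1 − (1+0.076)^−6] / 0.076 = 9.49942
Perpetuity value at year 6: 11.59 / 0.076 = 152.50000
PV of perpetuity: 152.50000 / (1+0.076)^6 = 98.26440
Total PV = 9.49942 + 98.26440 = 107.76382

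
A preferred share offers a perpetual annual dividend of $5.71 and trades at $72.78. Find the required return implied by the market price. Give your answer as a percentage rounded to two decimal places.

7.85%

P = C/r ⇒ r = C/P = $5.71/$72.78 = 0.078456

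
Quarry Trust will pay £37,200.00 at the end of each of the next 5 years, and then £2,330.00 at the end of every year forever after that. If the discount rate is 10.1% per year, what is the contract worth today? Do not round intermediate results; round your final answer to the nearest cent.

£154917.05

PV of 5-year annuity: £37,200.00 × [1 − (1+0.101)^−5] / 0.101 = 140657.75443
Perpetuity value at year 5: £2,330.00 / 0.101 = 23069.30693
PV of perpetuity: 23069.30693 / (1+0.101)^5 = 14259.29167
Total PV = 140657.75443 + 14259.29167 = 154917.04609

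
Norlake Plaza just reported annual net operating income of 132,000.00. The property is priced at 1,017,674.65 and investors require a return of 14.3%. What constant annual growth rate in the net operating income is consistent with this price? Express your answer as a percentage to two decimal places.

1.18%

P = D₀(1+g)/(r−g) ⇒ P(r−g) = D₀(1+g) ⇒ g(P+D₀) = P·r − D₀
g = (P·r − D₀)/(P + D₀) = (1,017,674.65×0.143 − 132,000.00) / (1,017,674.65 + 132,000.00) = 0.011766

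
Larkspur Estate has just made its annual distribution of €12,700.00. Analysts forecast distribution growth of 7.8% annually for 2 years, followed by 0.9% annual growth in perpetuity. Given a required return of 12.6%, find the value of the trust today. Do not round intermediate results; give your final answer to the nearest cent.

D_1 = 13690.60000
D_2 = 14758.46680
Terminal value at year 2: TV = D_2×(1+g_2)/(r−g_2) = 14891.29300/0.117 = 127276.00856
P_0 = D_1/(1+r)^1 + D_2/(1+r)^2 + TV/(1+r)^2
    = 12158.61456 + 11640.30773 + 100385.21792 = 124184.14021

€124184.14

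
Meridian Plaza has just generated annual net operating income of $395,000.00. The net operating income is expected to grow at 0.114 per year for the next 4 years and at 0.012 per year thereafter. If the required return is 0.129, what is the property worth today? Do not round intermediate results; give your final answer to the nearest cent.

D_1 = 440030.00000
D_2 = 490193.42000
D_3 = 546075.46988
D_4 = 608328.07345
Terminal value at year 4: TV = D_4×(1+g_2)/(r−g_2) = 615628.01033/0.117 = 5261777.86605
P_0 = D_1/(1+r)^1 + D_2/(1+r)^2 + D_3/(1+r)^3 + D_4/(1+r)^4 + TV/(1+r)^4
    = 389751.99291 + 384573.71134 + 379464.22891 + 374422.63153 + 3238595.75310 = 4766808.31780

$4766808.32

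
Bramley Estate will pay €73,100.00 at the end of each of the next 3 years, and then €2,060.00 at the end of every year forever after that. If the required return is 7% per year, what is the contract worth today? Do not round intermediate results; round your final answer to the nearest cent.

PV of 3-year annuity: €73,100.00 × [1 − (1+0.07)^−3] / 0.07 = 191837.50285
Perpetuity value at year 3: €2,060.00 / 0.07 = 29428.57143
PV of perpetuity: 29428.57143 / (1+0.07)^3 = 24022.48038
Total PV = 191837.50285 + 24022.48038 = 215859.98322

€215859.98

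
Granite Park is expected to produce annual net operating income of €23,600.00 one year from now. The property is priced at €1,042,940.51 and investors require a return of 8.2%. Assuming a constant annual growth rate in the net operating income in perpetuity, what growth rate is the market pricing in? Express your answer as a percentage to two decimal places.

5.94%

P = D₁/(r−g) ⇒ g = r − D₁/P = 0.082 − €23,600.00/€1,042,940.51 = 0.059372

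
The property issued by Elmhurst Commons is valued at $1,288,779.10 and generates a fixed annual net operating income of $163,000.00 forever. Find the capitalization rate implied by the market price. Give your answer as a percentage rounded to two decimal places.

12.65%

P = C/r ⇒ r = C/P = $163,000.00/$1,288,779.10 = 0.126476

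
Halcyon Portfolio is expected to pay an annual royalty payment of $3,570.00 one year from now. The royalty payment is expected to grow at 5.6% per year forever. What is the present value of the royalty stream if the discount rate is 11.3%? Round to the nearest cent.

$62631.58

Growing perpetuity: P = D₁ / (r − g) = $3,570.0000 / (0.113 − 0.056) = $62,631.58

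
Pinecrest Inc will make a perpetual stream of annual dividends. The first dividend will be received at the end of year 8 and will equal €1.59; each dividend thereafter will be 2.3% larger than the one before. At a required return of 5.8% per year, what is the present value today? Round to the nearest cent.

€30.61

Value at end of year 7: C₁ / (r − g) = €1.59 / (0.058 − 0.023) = €45.4286
Discount to today: PV = €45.4286 / (1 + 0.058)^7 = €45.4286 / 1.483883 = €30.61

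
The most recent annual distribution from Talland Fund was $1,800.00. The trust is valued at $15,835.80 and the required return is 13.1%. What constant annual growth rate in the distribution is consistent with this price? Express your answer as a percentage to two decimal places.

1.56%

P = D₀(1+g)/(r−g) ⇒ P(r−g) = D₀(1+g) ⇒ g(P+D₀) = P·r − D₀
g = (P·r − D₀)/(P + D₀) = ($15,835.80×0.131 − $1,800.00) / ($15,835.80 + $1,800.00) = 0.015564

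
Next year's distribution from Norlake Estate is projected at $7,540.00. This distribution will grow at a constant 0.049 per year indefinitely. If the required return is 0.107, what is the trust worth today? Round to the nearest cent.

Growing perpetuity: P = D₁ / (r − g) = $7,540.0000 / (0.107 − 0.049) = $130,000.00

$130000.00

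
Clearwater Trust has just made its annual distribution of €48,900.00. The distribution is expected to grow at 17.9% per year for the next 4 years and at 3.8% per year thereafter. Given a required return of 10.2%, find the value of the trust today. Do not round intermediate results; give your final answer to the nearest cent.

€1271334.44

D_1 = 57653.10000
D_2 = 67973.00490
D_3 = 80140.17278
D_4 = 94485.26370
Terminal value at year 4: TV = D_4×(1+g_2)/(r−g_2) = 98075.70372/0.064 = 1532432.87070
P_0 = D_1/(1+r)^1 + D_2/(1+r)^2 + D_3/(1+r)^3 + D_4/(1+r)^4 + TV/(1+r)^4
    = 52316.78766 + 55972.31638 + 59883.26771 + 64067.48877 + 1039094.58348 = 1271334.44400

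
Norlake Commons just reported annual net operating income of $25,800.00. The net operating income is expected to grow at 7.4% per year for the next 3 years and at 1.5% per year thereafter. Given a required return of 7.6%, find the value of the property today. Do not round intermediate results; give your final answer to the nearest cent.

D_1 = 27709.20000
D_2 = 29759.68080
D_3 = 31961.89718
Terminal value at year 3: TV = D_3×(1+g_2)/(r−g_2) = 32441.32564/0.061 = 531825.01044
P_0 = D_1/(1+r)^1 + D_2/(1+r)^2 + D_3/(1+r)^3 + TV/(1+r)^3
    = 25752.04461 + 25704.17836 + 25656.40107 + 426905.68998 = 504018.31402

$504018.31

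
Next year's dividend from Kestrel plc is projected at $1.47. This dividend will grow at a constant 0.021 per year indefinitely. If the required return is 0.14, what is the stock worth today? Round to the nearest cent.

$12.35

Growing perpetuity: P = D₁ / (r − g) = $1.4700 / (0.14 − 0.021) = $12.35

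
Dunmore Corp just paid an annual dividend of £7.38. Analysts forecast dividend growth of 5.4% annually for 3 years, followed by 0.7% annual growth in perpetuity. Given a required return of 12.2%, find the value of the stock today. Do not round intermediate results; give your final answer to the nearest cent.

£73.13

D_1 = 7.77852
D_2 = 8.19856
D_3 = 8.64128
Terminal value at year 3: TV = D_3×(1+g_2)/(r−g_2) = 8.70177/0.115 = 75.66758
P_0 = D_1/(1+r)^1 + D_2/(1+r)^2 + D_3/(1+r)^3 + TV/(1+r)^3
    = 6.93273 + 6.51256 + 6.11786 + 53.57119 = 73.13434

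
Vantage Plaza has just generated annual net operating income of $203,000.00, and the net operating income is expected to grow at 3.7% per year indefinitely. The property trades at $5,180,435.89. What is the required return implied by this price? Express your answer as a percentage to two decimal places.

7.76%

D₁ = $203,000.00 × 1.037 = $210,511.0000
P = D₁/(r − g) ⇒ r = D₁/P + g = $210,511.0000/$5,180,435.89 + 0.037 = 0.040636 + 0.037 = 0.077636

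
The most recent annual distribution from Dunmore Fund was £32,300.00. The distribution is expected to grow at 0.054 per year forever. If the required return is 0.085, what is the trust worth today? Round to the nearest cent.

£1098200.00

D₁ = D₀ × (1 + g) = £32,300.00 × 1.054 = £34,044.2000
Growing perpetuity: P = D₁ / (r − g) = £34,044.2000 / (0.085 − 0.054) = £1,098,200.00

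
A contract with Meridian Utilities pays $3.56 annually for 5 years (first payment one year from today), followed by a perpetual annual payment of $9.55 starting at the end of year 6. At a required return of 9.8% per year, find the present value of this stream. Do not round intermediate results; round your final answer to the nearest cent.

PV of 5-year annuity: $3.56 × [1 − (1+0.098)^−5] / 0.098 = 13.56444
Perpetuity value at year 5: $9.55 / 0.098 = 97.44898
PV of perpetuity: 97.44898 / (1+0.098)^5 = 61.06124
Total PV = 13.56444 + 61.06124 = 74.62567

$74.63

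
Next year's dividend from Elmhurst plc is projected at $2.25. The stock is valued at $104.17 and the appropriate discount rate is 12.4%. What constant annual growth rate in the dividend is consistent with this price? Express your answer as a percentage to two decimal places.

10.24%

P = D₁/(r−g) ⇒ g = r − D₁/P = 0.124 − $2.25/$104.17 = 0.102401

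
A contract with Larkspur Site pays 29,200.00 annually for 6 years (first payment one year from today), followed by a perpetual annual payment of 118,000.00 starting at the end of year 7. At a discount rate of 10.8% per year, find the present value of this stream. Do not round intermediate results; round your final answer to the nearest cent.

714746.42

PV of 6-year annuity: 29,200.00 × [1 − (1+0.108)^−6] / 0.108 = 124246.71305
Perpetuity value at year 6: 118,000.00 / 0.108 = 1092592.59259
PV of perpetuity: 1092592.59259 / (1+0.108)^6 = 590499.71109
Total PV = 124246.71305 + 590499.71109 = 714746.42414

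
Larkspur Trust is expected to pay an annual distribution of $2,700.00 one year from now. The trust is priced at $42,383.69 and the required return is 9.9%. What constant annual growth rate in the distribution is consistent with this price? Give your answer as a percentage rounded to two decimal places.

3.53%

P = D₁/(r−g) ⇒ g = r − D₁/P = 0.099 − $2,700.00/$42,383.69 = 0.035296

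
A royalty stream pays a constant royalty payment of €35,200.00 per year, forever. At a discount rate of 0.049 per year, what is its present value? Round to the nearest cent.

Level perpetuity: PV = C / r = €35,200.00 / 0.049 = €718,367.35

€718367.35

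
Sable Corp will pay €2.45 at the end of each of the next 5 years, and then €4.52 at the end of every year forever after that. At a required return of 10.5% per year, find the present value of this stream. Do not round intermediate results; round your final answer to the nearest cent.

PV of 5-year annuity: €2.45 × [1 − (1+0.105)^−5] / 0.105 = 9.17000
Perpetuity value at year 5: €4.52 / 0.105 = 43.04762
PV of perpetuity: 43.04762 / (1+0.105)^5 = 26.12990
Total PV = 9.17000 + 26.12990 = 35.29990

€35.30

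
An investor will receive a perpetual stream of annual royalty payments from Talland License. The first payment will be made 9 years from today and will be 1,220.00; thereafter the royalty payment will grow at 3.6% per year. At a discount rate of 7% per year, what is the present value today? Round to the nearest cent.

20883.86

Value at end of year 8: C₁ / (r − g) = 1,220.00 / (0.07 − 0.036) = 35,882.3529
Discount to today: PV = 35,882.3529 / (1 + 0.07)^8 = 35,882.3529 / 1.718186 = 20,883.86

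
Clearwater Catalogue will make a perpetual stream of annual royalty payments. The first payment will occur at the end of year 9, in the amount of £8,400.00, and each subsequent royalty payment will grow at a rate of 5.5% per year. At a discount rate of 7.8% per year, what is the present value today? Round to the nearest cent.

£200263.30

Value at end of year 8: C₁ / (r − g) = £8,400.00 / (0.078 − 0.055) = £365,217.3913
Discount to today: PV = £365,217.3913 / (1 + 0.078)^8 = £365,217.3913 / 1.823686 = £200,263.30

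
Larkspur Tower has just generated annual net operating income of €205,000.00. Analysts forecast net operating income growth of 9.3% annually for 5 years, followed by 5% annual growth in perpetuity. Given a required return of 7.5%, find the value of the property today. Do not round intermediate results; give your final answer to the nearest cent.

€10433036.88

D_1 = 224065.00000
D_2 = 244903.04500
D_3 = 267679.02819
D_4 = 292573.17781
D_5 = 319782.48334
Terminal value at year 5: TV = D_5×(1+g_2)/(r−g_2) = 335771.60751/0.025 = 13430864.30037
P_0 = D_1/(1+r)^1 + D_2/(1+r)^2 + D_3/(1+r)^3 + D_4/(1+r)^4 + D_5/(1+r)^5 + TV/(1+r)^5
    = 208432.55814 + 211922.59167 + 215471.06297 + 219078.95054 + 222747.24925 + 9355384.46835 = 10433036.88092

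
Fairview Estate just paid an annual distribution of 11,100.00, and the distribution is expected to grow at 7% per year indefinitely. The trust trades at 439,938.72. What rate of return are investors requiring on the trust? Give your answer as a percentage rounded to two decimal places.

D₁ = 11,100.00 × 1.07 = 11,877.0000
P = D₁/(r − g) ⇒ r = D₁/P + g = 11,877.0000/439,938.72 + 0.07 = 0.026997 + 0.07 = 0.096997

9.70%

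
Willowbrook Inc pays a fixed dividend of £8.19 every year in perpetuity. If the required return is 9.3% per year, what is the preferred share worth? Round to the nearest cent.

Level perpetuity: PV = C / r = £8.19 / 0.093 = £88.06

£88.06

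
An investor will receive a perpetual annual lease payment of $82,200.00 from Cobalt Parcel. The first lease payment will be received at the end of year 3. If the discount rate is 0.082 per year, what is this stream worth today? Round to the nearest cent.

$856255.64

Value at end of year 2: C / r = $82,200.00 / 0.082 = $1,002,439.0244
Discount to today: PV = $1,002,439.0244 / (1 + 0.082)^2 = $1,002,439.0244 / 1.170724 = $856,255.64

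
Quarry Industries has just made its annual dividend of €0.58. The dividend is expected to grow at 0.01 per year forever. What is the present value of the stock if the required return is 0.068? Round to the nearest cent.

€10.10

D₁ = D₀ × (1 + g) = €0.58 × 1.01 = €0.5858
Growing perpetuity: P = D₁ / (r − g) = €0.5858 / (0.068 − 0.01) = €10.10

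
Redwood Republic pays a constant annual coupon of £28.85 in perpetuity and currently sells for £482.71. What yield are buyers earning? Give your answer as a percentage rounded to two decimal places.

P = C/r ⇒ r = C/P = £28.85/£482.71 = 0.059767

5.98%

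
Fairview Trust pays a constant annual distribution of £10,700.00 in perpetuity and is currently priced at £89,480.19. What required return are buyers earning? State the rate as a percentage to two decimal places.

P = C/r ⇒ r = C/P = £10,700.00/£89,480.19 = 0.119580

11.96%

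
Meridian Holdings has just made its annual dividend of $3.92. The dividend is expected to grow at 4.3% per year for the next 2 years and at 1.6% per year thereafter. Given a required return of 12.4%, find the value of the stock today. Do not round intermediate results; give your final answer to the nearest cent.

D_1 = 4.08856
D_2 = 4.26437
Terminal value at year 2: TV = D_2×(1+g_2)/(r−g_2) = 4.33260/0.108 = 40.11665
P_0 = D_1/(1+r)^1 + D_2/(1+r)^2 + TV/(1+r)^2
    = 3.63751 + 3.37538 + 31.75353 = 38.76641

$38.77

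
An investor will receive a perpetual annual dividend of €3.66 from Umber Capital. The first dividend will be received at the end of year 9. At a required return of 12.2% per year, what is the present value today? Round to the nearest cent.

Value at end of year 8: C / r = €3.66 / 0.122 = €30.0000
Discount to today: PV = €30.0000 / (1 + 0.122)^8 = €30.0000 / 2.511556 = €11.94

€11.94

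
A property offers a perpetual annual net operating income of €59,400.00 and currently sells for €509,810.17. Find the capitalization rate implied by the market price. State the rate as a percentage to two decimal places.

P = C/r ⇒ r = C/P = €59,400.00/€509,810.17 = 0.116514

11.65%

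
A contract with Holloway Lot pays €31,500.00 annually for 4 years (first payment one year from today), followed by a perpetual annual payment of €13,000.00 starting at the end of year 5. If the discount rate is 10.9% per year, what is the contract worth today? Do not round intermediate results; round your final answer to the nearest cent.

€176784.06

PV of 4-year annuity: €31,500.00 × [1 − (1+0.109)^−4] / 0.109 = 97936.06176
Perpetuity value at year 4: €13,000.00 / 0.109 = 119266.05505
PV of perpetuity: 119266.05505 / (1+0.109)^4 = 78847.99781
Total PV = 97936.06176 + 78847.99781 = 176784.05957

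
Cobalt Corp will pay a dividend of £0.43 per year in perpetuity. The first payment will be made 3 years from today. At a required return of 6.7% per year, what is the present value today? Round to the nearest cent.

£5.64

Value at end of year 2: C / r = £0.43 / 0.067 = £6.4179
Discount to today: PV = £6.4179 / (1 + 0.067)^2 = £6.4179 / 1.138489 = £5.64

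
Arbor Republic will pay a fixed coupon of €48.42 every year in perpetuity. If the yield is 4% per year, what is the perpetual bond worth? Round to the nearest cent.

€1210.50

Level perpetuity: PV = C / r = €48.42 / 0.04 = €1,210.50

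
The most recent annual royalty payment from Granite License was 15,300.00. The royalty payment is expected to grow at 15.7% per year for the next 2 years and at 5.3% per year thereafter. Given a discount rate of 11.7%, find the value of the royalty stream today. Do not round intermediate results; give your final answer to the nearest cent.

302348.14

D_1 = 17702.10000
D_2 = 20481.32970
Terminal value at year 2: TV = D_2×(1+g_2)/(r−g_2) = 21566.84017/0.064 = 336981.87772
P_0 = D_1/(1+r)^1 + D_2/(1+r)^2 + TV/(1+r)^2
    = 15847.89615 + 16415.41257 + 270084.83502 = 302348.14374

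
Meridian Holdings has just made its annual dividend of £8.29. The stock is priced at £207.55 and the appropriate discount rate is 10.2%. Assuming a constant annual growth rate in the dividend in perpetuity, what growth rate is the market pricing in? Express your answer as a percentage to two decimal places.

5.97%

P = D₀(1+g)/(r−g) ⇒ P(r−g) = D₀(1+g) ⇒ g(P+D₀) = P·r − D₀
g = (P·r − D₀)/(P + D₀) = (£207.55×0.102 − £8.29) / (£207.55 + £8.29) = 0.059674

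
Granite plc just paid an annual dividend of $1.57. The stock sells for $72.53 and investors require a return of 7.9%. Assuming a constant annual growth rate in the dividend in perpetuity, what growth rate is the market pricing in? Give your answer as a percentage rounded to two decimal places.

P = D₀(1+g)/(r−g) ⇒ P(r−g) = D₀(1+g) ⇒ g(P+D₀) = P·r − D₀
g = (P·r − D₀)/(P + D₀) = ($72.53×0.079 − $1.57) / ($72.53 + $1.57) = 0.056139

5.61%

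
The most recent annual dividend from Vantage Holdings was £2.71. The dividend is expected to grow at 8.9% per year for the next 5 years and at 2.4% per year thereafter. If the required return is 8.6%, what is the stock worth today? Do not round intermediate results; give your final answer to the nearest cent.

£59.04

D_1 = 2.95119
D_2 = 3.21385
D_3 = 3.49988
D_4 = 3.81137
D_5 = 4.15058
Terminal value at year 5: TV = D_5×(1+g_2)/(r−g_2) = 4.25019/0.062 = 68.55150
P_0 = D_1/(1+r)^1 + D_2/(1+r)^2 + D_3/(1+r)^3 + D_4/(1+r)^4 + D_5/(1+r)^5 + TV/(1+r)^5
    = 2.71749 + 2.72499 + 2.73252 + 2.74007 + 2.74764 + 45.38035 = 59.04306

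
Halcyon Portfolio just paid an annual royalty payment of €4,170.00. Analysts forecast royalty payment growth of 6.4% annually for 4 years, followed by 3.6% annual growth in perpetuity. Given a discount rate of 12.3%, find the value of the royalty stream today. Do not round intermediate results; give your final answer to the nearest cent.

D_1 = 4436.88000
D_2 = 4720.84032
D_3 = 5022.97410
D_4 = 5344.44444
Terminal value at year 4: TV = D_4×(1+g_2)/(r−g_2) = 5536.84444/0.087 = 63641.89015
P_0 = D_1/(1+r)^1 + D_2/(1+r)^2 + D_3/(1+r)^3 + D_4/(1+r)^4 + TV/(1+r)^4
    = 3950.91719 + 3743.34451 + 3546.67726 + 3360.34248 + 40015.11271 = 54616.39415

€54616.39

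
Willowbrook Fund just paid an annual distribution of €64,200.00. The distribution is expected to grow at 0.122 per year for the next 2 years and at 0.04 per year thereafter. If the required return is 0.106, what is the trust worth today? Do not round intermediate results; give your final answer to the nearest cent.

€1172317.54

D_1 = 72032.40000
D_2 = 80820.35280
Terminal value at year 2: TV = D_2×(1+g_2)/(r−g_2) = 84053.16691/0.066 = 1273532.83200
P_0 = D_1/(1+r)^1 + D_2/(1+r)^2 + TV/(1+r)^2
    = 65128.75226 + 66070.94036 + 1041117.84807 = 1172317.54069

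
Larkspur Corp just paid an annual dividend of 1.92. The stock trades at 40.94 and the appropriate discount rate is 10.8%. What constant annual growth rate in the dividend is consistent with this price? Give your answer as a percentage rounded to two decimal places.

P = D₀(1+g)/(r−g) ⇒ P(r−g) = D₀(1+g) ⇒ g(P+D₀) = P·r − D₀
g = (P·r − D₀)/(P + D₀) = (40.94×0.108 − 1.92) / (40.94 + 1.92) = 0.058365

5.84%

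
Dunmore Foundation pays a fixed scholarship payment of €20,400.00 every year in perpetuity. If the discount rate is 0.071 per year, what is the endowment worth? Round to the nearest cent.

Level perpetuity: PV = C / r = €20,400.00 / 0.071 = €287,323.94

€287323.94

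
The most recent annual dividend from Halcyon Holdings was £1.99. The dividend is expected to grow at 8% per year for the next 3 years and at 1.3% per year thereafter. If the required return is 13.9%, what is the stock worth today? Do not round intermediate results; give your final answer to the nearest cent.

D_1 = 2.14920
D_2 = 2.32114
D_3 = 2.50683
Terminal value at year 3: TV = D_3×(1+g_2)/(r−g_2) = 2.53942/0.126 = 20.15409
P_0 = D_1/(1+r)^1 + D_2/(1+r)^2 + D_3/(1+r)^3 + TV/(1+r)^3
    = 1.88692 + 1.78918 + 1.69650 + 13.63930 = 19.01189

£19.01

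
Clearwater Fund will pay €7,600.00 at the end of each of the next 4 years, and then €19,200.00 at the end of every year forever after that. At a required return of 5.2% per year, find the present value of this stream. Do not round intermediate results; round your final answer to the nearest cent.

€328288.12

PV of 4-year annuity: €7,600.00 × [1 − (1+0.052)^−4] / 0.052 = 26824.49220
Perpetuity value at year 4: €19,200.00 / 0.052 = 369230.76923
PV of perpetuity: 369230.76923 / (1+0.052)^4 = 301463.63104
Total PV = 26824.49220 + 301463.63104 = 328288.12324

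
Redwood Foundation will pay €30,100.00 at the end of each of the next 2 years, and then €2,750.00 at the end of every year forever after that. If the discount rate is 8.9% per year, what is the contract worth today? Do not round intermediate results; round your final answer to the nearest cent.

€79075.91

PV of 2-year annuity: €30,100.00 × [1 − (1+0.089)^−2] / 0.089 = 53021.15402
Perpetuity value at year 2: €2,750.00 / 0.089 = 30898.87640
PV of perpetuity: 30898.87640 / (1+0.089)^2 = 26054.75104
Total PV = 53021.15402 + 26054.75104 = 79075.90506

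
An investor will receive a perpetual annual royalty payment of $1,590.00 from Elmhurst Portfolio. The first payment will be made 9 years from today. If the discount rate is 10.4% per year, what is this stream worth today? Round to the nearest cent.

$6928.05

Value at end of year 8: C / r = $1,590.00 / 0.104 = $15,288.4615
Discount to today: PV = $15,288.4615 / (1 + 0.104)^8 = $15,288.4615 / 2.206747 = $6,928.05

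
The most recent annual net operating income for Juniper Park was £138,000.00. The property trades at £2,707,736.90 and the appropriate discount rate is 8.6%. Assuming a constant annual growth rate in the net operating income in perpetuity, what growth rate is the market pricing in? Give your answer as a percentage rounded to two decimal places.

P = D₀(1+g)/(r−g) ⇒ P(r−g) = D₀(1+g) ⇒ g(P+D₀) = P·r − D₀
g = (P·r − D₀)/(P + D₀) = (£2,707,736.90×0.086 − £138,000.00) / (£2,707,736.90 + £138,000.00) = 0.033336

3.33%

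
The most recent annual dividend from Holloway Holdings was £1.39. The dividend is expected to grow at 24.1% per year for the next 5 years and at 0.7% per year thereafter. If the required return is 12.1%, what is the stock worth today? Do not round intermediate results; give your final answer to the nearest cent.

£29.94

D_1 = 1.72499
D_2 = 2.14071
D_3 = 2.65662
D_4 = 3.29687
D_5 = 4.09142
Terminal value at year 5: TV = D_5×(1+g_2)/(r−g_2) = 4.12006/0.114 = 36.14085
P_0 = D_1/(1+r)^1 + D_2/(1+r)^2 + D_3/(1+r)^3 + D_4/(1+r)^4 + D_5/(1+r)^5 + TV/(1+r)^5
    = 1.53880 + 1.70352 + 1.88588 + 2.08775 + 2.31124 + 20.41598 = 29.94317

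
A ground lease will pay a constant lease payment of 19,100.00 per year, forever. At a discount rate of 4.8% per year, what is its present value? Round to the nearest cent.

397916.67

Level perpetuity: PV = C / r = 19,100.00 / 0.048 = 397,916.67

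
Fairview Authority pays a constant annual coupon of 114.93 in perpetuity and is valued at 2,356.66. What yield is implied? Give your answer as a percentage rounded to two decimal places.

4.88%

P = C/r ⇒ r = C/P = 114.93/2,356.66 = 0.048768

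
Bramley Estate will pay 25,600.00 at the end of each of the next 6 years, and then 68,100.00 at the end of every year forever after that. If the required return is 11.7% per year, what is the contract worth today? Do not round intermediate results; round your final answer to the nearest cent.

405821.69

PV of 6-year annuity: 25,600.00 × [1 − (1+0.117)^−6] / 0.117 = 106152.41528
Perpetuity value at year 6: 68,100.00 / 0.117 = 582051.28205
PV of perpetuity: 582051.28205 / (1+0.117)^6 = 299669.27109
Total PV = 106152.41528 + 299669.27109 = 405821.68637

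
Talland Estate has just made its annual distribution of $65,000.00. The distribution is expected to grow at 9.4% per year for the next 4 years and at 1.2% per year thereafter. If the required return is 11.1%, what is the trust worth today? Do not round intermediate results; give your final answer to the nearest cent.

$874905.35

D_1 = 71110.00000
D_2 = 77794.34000
D_3 = 85107.00796
D_4 = 93107.06671
Terminal value at year 4: TV = D_4×(1+g_2)/(r−g_2) = 94224.35151/0.099 = 951761.12635
P_0 = D_1/(1+r)^1 + D_2/(1+r)^2 + D_3/(1+r)^3 + D_4/(1+r)^4 + TV/(1+r)^4
    = 64005.40054 + 63026.01997 + 62061.62543 + 61111.98760 + 624700.31765 = 874905.35118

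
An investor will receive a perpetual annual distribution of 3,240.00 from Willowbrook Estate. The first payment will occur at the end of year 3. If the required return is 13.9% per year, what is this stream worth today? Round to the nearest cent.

17967.30

Value at end of year 2: C / r = 3,240.00 / 0.139 = 23,309.3525
Discount to today: PV = 23,309.3525 / (1 + 0.139)^2 = 23,309.3525 / 1.297321 = 17,967.30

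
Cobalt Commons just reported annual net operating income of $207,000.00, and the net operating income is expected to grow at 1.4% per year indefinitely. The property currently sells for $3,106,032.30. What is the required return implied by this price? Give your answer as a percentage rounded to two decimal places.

8.16%

D₁ = $207,000.00 × 1.014 = $209,898.0000
P = D₁/(r − g) ⇒ r = D₁/P + g = $209,898.0000/$3,106,032.30 + 0.014 = 0.067578 + 0.014 = 0.081578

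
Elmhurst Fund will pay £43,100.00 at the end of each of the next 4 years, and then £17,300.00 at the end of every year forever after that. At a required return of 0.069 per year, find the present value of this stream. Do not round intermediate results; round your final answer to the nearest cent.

£338312.34

PV of 4-year annuity: £43,100.00 × [1 − (1+0.069)^−4] / 0.069 = 146318.98279
Perpetuity value at year 4: £17,300.00 / 0.069 = 250724.63768
PV of perpetuity: 250724.63768 / (1+0.069)^4 = 191993.35225
Total PV = 146318.98279 + 191993.35225 = 338312.33503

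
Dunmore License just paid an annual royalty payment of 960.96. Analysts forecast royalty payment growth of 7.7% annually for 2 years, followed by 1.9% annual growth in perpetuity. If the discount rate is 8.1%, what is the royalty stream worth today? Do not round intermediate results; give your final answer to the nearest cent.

D_1 = 1034.95392
D_2 = 1114.64537
Terminal value at year 2: TV = D_2×(1+g_2)/(r−g_2) = 1135.82363/0.062 = 18319.73603
P_0 = D_1/(1+r)^1 + D_2/(1+r)^2 + TV/(1+r)^2
    = 957.40418 + 953.86152 + 15677.17563 = 17588.44133

17588.44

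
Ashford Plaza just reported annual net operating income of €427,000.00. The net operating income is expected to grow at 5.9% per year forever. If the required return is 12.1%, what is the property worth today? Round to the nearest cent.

€7293435.48

D₁ = D₀ × (1 + g) = €427,000.00 × 1.059 = €452,193.0000
Growing perpetuity: P = D₁ / (r − g) = €452,193.0000 / (0.121 − 0.059) = €7,293,435.48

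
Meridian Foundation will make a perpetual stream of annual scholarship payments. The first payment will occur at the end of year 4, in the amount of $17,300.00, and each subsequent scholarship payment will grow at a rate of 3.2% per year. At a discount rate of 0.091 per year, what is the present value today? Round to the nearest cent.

$225797.87

Value at end of year 3: C₁ / (r − g) = $17,300.00 / (0.091 − 0.032) = $293,220.3390
Discount to today: PV = $293,220.3390 / (1 + 0.091)^3 = $293,220.3390 / 1.298597 = $225,797.87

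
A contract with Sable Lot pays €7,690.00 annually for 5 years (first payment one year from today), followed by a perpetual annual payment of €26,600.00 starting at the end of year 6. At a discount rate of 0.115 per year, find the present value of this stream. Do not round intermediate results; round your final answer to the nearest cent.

PV of 5-year annuity: €7,690.00 × [1 − (1+0.115)^−5] / 0.115 = 28067.56064
Perpetuity value at year 5: €26,600.00 / 0.115 = 231304.34783
PV of perpetuity: 231304.34783 / (1+0.115)^5 = 134217.59710
Total PV = 28067.56064 + 134217.59710 = 162285.15774

€162285.16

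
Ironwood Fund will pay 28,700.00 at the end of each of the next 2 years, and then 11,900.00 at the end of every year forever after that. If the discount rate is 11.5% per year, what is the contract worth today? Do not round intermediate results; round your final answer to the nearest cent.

PV of 2-year annuity: 28,700.00 × [1 − (1+0.115)^−2] / 0.115 = 48825.03167
Perpetuity value at year 2: 11,900.00 / 0.115 = 103478.26087
PV of perpetuity: 103478.26087 / (1+0.115)^2 = 83233.73554
Total PV = 48825.03167 + 83233.73554 = 132058.76721

132058.77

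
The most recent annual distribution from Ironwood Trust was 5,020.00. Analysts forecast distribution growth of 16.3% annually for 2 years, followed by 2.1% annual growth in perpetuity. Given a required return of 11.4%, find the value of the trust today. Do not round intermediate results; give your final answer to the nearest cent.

70779.08

D_1 = 5838.26000
D_2 = 6789.89638
Terminal value at year 2: TV = D_2×(1+g_2)/(r−g_2) = 6932.48420/0.093 = 74542.84090
P_0 = D_1/(1+r)^1 + D_2/(1+r)^2 + TV/(1+r)^2
    = 5240.80790 + 5471.32818 + 60066.94695 = 70779.08303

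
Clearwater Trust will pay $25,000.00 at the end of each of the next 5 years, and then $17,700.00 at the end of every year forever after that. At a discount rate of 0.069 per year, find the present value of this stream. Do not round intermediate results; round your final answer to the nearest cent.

PV of 5-year annuity: $25,000.00 × [1 − (1+0.069)^−5] / 0.069 = 102779.98107
Perpetuity value at year 5: $17,700.00 / 0.069 = 256521.73913
PV of perpetuity: 256521.73913 / (1+0.069)^5 = 183753.51254
Total PV = 102779.98107 + 183753.51254 = 286533.49360

$286533.49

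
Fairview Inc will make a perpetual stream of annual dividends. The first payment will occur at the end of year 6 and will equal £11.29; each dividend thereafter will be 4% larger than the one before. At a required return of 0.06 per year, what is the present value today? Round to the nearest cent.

£421.83

Value at end of year 5: C₁ / (r − g) = £11.29 / (0.06 − 0.04) = £564.5000
Discount to today: PV = £564.5000 / (1 + 0.06)^5 = £564.5000 / 1.338226 = £421.83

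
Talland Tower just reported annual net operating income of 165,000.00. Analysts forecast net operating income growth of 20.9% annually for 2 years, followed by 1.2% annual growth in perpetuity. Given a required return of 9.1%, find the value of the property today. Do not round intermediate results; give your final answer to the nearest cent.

2981084.36

D_1 = 199485.00000
D_2 = 241177.36500
Terminal value at year 2: TV = D_2×(1+g_2)/(r−g_2) = 244071.49338/0.079 = 3089512.57443
P_0 = D_1/(1+r)^1 + D_2/(1+r)^2 + TV/(1+r)^2
    = 182846.01283 + 202622.20854 + 2595616.13974 = 2981084.36111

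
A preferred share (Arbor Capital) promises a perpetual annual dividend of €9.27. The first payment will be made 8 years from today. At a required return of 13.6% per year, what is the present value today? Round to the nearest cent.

€27.92

Value at end of year 7: C / r = €9.27 / 0.136 = €68.1618
Discount to today: PV = €68.1618 / (1 + 0.136)^7 = €68.1618 / 2.441453 = €27.92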